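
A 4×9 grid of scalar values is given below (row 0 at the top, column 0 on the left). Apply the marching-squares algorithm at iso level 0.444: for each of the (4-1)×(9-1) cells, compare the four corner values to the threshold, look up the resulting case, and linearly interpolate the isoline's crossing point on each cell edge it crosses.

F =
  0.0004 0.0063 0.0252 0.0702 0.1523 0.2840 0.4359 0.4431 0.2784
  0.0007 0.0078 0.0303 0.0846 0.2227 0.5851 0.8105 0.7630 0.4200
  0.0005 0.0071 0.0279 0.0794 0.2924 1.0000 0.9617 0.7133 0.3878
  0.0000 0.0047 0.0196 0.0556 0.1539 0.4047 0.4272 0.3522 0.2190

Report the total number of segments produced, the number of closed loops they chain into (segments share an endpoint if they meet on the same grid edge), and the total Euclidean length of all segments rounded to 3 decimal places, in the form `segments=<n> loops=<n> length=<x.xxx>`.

segments=10 loops=1 length=10.536

cell (0,4): code 0100 → (0.531,5.000)–(1.000,4.611)
cell (0,5): code 1100 → (0.022,6.000)–(0.531,5.000)
cell (0,6): code 1100 → (0.003,7.000)–(0.022,6.000)
cell (0,7): code 1000 → (1.000,7.930)–(0.003,7.000)
cell (1,4): code 0110 → (1.000,4.611)–(2.000,4.214)
cell (1,7): code 1001 → (2.000,7.827)–(1.000,7.930)
cell (2,4): code 0010 → (2.000,4.214)–(2.934,5.000)
cell (2,5): code 0011 → (2.934,5.000)–(2.969,6.000)
cell (2,6): code 0011 → (2.969,6.000)–(2.746,7.000)
cell (2,7): code 0001 → (2.746,7.000)–(2.000,7.827)
total: 10 segments, chained into 1 closed loop(s), length Σ = 10.535922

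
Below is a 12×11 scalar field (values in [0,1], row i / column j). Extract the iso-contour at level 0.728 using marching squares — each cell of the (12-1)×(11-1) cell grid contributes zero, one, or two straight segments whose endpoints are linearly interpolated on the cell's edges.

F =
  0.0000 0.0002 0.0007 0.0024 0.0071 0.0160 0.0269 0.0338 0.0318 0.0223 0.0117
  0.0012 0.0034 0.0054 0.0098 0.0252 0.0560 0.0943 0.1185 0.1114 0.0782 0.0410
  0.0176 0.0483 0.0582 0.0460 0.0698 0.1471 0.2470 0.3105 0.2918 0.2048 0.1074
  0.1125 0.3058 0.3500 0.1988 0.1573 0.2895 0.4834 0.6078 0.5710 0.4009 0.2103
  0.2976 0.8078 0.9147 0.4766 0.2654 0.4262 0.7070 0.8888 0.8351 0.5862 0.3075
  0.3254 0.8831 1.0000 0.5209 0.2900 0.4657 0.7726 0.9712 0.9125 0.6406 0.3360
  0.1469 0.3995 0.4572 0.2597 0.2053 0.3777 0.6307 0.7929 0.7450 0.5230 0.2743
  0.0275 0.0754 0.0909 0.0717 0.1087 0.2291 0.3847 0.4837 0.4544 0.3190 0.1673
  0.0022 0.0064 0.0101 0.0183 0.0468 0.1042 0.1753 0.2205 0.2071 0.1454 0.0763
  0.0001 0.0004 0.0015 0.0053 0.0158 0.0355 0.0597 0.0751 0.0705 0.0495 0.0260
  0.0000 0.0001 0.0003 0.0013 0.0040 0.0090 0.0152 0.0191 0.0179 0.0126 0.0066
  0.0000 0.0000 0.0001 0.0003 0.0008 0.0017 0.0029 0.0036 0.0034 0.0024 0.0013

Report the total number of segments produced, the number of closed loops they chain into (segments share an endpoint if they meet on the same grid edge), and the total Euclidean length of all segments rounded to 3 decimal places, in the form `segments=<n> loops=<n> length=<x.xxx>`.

cell (3,0): code 0100 → (3.841,1.000)–(4.000,0.844)
cell (3,1): code 1100 → (3.669,2.000)–(3.841,1.000)
cell (3,2): code 1000 → (4.000,2.426)–(3.669,2.000)
cell (3,6): code 0100 → (3.428,7.000)–(4.000,6.116)
cell (3,7): code 1100 → (3.594,8.000)–(3.428,7.000)
cell (3,8): code 1000 → (4.000,8.430)–(3.594,8.000)
cell (4,0): code 0110 → (4.000,0.844)–(5.000,0.722)
cell (4,2): code 1001 → (5.000,2.568)–(4.000,2.426)
cell (4,5): code 0100 → (4.320,6.000)–(5.000,5.855)
cell (4,6): code 1110 → (4.000,6.116)–(4.320,6.000)
cell (4,8): code 1001 → (5.000,8.679)–(4.000,8.430)
cell (5,0): code 0010 → (5.000,0.722)–(5.321,1.000)
cell (5,1): code 0011 → (5.321,1.000)–(5.501,2.000)
cell (5,2): code 0001 → (5.501,2.000)–(5.000,2.568)
cell (5,5): code 0010 → (5.000,5.855)–(5.314,6.000)
cell (5,6): code 0111 → (5.314,6.000)–(6.000,6.600)
cell (5,8): code 1001 → (6.000,8.077)–(5.000,8.679)
cell (6,6): code 0010 → (6.000,6.600)–(6.210,7.000)
cell (6,7): code 0011 → (6.210,7.000)–(6.058,8.000)
cell (6,8): code 0001 → (6.058,8.000)–(6.000,8.077)
total: 20 segments, chained into 2 closed loop(s), length Σ = 14.700844

segments=20 loops=2 length=14.701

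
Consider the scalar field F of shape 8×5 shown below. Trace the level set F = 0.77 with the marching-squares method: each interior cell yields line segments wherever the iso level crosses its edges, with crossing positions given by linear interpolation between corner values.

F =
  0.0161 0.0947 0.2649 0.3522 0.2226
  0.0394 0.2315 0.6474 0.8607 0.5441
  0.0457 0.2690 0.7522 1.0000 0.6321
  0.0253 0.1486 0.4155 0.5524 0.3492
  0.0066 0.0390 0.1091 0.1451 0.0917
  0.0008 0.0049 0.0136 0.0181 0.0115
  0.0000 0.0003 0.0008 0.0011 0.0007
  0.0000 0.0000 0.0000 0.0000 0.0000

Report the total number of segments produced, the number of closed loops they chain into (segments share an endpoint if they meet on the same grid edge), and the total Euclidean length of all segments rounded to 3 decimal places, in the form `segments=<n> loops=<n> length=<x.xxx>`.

cell (0,2): code 0100 → (0.822,3.000)–(1.000,2.575)
cell (0,3): code 1000 → (1.000,3.286)–(0.822,3.000)
cell (1,2): code 0110 → (1.000,2.575)–(2.000,2.072)
cell (1,3): code 1001 → (2.000,3.625)–(1.000,3.286)
cell (2,2): code 0010 → (2.000,2.072)–(2.514,3.000)
cell (2,3): code 0001 → (2.514,3.000)–(2.000,3.625)
total: 6 segments, chained into 1 closed loop(s), length Σ = 4.843902

segments=6 loops=1 length=4.844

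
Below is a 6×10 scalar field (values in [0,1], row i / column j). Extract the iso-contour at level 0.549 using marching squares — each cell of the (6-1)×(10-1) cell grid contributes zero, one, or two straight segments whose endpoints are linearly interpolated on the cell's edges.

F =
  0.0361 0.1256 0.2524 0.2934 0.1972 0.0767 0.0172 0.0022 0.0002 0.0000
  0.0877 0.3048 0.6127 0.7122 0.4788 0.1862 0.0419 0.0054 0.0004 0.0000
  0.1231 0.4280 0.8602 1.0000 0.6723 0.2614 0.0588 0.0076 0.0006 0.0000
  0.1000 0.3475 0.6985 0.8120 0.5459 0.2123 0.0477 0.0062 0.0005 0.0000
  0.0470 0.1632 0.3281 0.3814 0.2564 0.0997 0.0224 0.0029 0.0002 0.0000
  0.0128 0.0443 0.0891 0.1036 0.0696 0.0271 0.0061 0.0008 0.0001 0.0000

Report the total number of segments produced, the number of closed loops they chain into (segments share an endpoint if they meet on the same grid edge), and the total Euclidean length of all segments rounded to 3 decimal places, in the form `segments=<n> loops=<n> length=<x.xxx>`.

cell (0,1): code 0100 → (0.823,2.000)–(1.000,1.793)
cell (0,2): code 1100 → (0.610,3.000)–(0.823,2.000)
cell (0,3): code 1000 → (1.000,3.699)–(0.610,3.000)
cell (1,1): code 0110 → (1.000,1.793)–(2.000,1.280)
cell (1,3): code 1101 → (1.363,4.000)–(1.000,3.699)
cell (1,4): code 1000 → (2.000,4.300)–(1.363,4.000)
cell (2,1): code 0110 → (2.000,1.280)–(3.000,1.574)
cell (2,3): code 1011 → (3.000,3.988)–(2.975,4.000)
cell (2,4): code 0001 → (2.975,4.000)–(2.000,4.300)
cell (3,1): code 0010 → (3.000,1.574)–(3.404,2.000)
cell (3,2): code 0011 → (3.404,2.000)–(3.611,3.000)
cell (3,3): code 0001 → (3.611,3.000)–(3.000,3.988)
total: 12 segments, chained into 1 closed loop(s), length Σ = 9.254547

segments=12 loops=1 length=9.255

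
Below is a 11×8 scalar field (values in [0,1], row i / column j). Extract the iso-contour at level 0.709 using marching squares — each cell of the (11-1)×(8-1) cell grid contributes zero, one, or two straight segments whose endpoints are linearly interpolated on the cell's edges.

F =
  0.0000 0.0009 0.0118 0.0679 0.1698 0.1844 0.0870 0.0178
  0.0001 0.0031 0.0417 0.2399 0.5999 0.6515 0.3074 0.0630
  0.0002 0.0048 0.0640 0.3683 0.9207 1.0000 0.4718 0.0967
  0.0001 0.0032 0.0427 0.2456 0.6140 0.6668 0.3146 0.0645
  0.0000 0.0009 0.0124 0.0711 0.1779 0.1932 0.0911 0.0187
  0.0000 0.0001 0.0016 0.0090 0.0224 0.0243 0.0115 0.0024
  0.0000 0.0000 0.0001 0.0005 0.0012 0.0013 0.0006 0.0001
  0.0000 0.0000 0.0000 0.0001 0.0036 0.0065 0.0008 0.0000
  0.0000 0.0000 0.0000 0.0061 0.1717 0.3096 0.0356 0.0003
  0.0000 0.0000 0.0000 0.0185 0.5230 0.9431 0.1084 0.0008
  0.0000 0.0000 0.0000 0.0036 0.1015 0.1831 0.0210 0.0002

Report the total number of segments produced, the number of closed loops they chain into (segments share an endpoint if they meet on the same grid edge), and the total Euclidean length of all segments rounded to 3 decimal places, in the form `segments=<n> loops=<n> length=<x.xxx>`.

segments=10 loops=2 length=7.803

cell (1,3): code 0100 → (1.340,4.000)–(2.000,3.617)
cell (1,4): code 1100 → (1.165,5.000)–(1.340,4.000)
cell (1,5): code 1000 → (2.000,5.551)–(1.165,5.000)
cell (2,3): code 0010 → (2.000,3.617)–(2.690,4.000)
cell (2,4): code 0011 → (2.690,4.000)–(2.873,5.000)
cell (2,5): code 0001 → (2.873,5.000)–(2.000,5.551)
cell (8,4): code 0100 → (8.630,5.000)–(9.000,4.443)
cell (8,5): code 1000 → (9.000,5.280)–(8.630,5.000)
cell (9,4): code 0010 → (9.000,4.443)–(9.308,5.000)
cell (9,5): code 0001 → (9.308,5.000)–(9.000,5.280)
total: 10 segments, chained into 2 closed loop(s), length Σ = 7.803288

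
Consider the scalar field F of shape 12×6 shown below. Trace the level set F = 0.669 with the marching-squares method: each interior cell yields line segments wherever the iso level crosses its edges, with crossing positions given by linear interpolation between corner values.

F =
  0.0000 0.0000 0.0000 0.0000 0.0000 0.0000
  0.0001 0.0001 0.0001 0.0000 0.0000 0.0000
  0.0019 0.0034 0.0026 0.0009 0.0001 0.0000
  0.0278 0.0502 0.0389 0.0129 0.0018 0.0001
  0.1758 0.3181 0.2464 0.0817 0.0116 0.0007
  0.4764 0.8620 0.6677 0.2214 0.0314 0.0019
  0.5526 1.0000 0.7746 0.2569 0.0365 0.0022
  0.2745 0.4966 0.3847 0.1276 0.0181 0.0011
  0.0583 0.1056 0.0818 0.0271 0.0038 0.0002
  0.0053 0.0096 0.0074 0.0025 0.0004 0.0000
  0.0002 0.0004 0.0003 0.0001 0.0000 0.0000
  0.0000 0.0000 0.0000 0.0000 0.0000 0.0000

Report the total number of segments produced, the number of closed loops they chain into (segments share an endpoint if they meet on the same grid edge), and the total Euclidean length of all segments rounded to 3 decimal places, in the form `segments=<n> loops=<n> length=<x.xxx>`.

segments=8 loops=1 length=6.120

cell (4,0): code 0100 → (4.645,1.000)–(5.000,0.499)
cell (4,1): code 1000 → (5.000,1.993)–(4.645,1.000)
cell (5,0): code 0110 → (5.000,0.499)–(6.000,0.260)
cell (5,1): code 1101 → (5.012,2.000)–(5.000,1.993)
cell (5,2): code 1000 → (6.000,2.204)–(5.012,2.000)
cell (6,0): code 0010 → (6.000,0.260)–(6.658,1.000)
cell (6,1): code 0011 → (6.658,1.000)–(6.271,2.000)
cell (6,2): code 0001 → (6.271,2.000)–(6.000,2.204)
total: 8 segments, chained into 1 closed loop(s), length Σ = 6.120140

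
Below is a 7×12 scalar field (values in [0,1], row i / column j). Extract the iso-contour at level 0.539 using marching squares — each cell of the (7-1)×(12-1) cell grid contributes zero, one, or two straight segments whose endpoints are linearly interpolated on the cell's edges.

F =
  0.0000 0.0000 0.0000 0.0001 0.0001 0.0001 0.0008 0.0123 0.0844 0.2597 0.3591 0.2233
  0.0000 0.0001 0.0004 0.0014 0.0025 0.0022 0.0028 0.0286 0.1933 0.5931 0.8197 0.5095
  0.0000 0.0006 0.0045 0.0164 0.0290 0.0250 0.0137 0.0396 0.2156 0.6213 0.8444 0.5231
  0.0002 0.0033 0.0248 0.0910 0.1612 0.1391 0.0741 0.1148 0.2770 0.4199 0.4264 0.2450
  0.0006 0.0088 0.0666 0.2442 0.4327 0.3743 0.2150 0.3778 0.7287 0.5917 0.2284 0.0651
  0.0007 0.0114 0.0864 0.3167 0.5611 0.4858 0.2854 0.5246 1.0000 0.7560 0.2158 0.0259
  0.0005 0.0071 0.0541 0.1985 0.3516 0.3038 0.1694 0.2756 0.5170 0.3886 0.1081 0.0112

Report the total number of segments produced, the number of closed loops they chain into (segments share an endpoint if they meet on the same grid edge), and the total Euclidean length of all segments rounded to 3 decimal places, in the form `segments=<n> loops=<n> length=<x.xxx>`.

segments=20 loops=3 length=15.382

cell (0,8): code 0100 → (0.838,9.000)–(1.000,8.865)
cell (0,9): code 1100 → (0.391,10.000)–(0.838,9.000)
cell (0,10): code 1000 → (1.000,10.905)–(0.391,10.000)
cell (1,8): code 0110 → (1.000,8.865)–(2.000,8.797)
cell (1,10): code 1001 → (2.000,10.951)–(1.000,10.905)
cell (2,8): code 0010 → (2.000,8.797)–(2.409,9.000)
cell (2,9): code 0011 → (2.409,9.000)–(2.731,10.000)
cell (2,10): code 0001 → (2.731,10.000)–(2.000,10.951)
cell (3,7): code 0100 → (3.580,8.000)–(4.000,7.459)
cell (3,8): code 1100 → (3.693,9.000)–(3.580,8.000)
cell (3,9): code 1000 → (4.000,9.145)–(3.693,9.000)
cell (4,3): code 0100 → (4.828,4.000)–(5.000,3.910)
cell (4,4): code 1000 → (5.000,4.293)–(4.828,4.000)
cell (4,7): code 0110 → (4.000,7.459)–(5.000,7.030)
cell (4,9): code 1001 → (5.000,9.402)–(4.000,9.145)
cell (5,3): code 0010 → (5.000,3.910)–(5.105,4.000)
cell (5,4): code 0001 → (5.105,4.000)–(5.000,4.293)
cell (5,7): code 0010 → (5.000,7.030)–(5.954,8.000)
cell (5,8): code 0011 → (5.954,8.000)–(5.591,9.000)
cell (5,9): code 0001 → (5.591,9.000)–(5.000,9.402)
total: 20 segments, chained into 3 closed loop(s), length Σ = 15.382047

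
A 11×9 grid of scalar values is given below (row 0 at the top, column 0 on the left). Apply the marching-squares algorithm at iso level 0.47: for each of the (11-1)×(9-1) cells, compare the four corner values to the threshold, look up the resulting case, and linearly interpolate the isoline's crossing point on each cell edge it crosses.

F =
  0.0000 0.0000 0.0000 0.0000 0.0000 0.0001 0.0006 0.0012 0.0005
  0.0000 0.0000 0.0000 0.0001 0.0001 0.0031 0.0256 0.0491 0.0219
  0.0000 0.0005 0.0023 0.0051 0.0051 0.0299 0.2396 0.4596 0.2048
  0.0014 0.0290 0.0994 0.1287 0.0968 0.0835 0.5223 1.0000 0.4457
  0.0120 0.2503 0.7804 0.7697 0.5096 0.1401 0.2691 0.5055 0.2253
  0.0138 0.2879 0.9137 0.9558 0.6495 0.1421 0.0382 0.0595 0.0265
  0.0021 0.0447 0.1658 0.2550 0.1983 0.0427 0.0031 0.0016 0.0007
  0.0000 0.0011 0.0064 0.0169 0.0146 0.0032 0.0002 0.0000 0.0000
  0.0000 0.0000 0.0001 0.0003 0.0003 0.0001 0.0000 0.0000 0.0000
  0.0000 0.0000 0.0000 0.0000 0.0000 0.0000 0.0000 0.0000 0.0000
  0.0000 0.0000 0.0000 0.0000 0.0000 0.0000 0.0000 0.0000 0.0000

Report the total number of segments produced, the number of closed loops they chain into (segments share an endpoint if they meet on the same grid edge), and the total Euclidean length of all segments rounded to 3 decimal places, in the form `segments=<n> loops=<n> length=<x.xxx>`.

segments=18 loops=2 length=14.383

cell (2,5): code 0100 → (2.815,6.000)–(3.000,5.881)
cell (2,6): code 1100 → (2.019,7.000)–(2.815,6.000)
cell (2,7): code 1000 → (3.000,7.956)–(2.019,7.000)
cell (3,1): code 0100 → (3.544,2.000)–(4.000,1.414)
cell (3,2): code 1100 → (3.532,3.000)–(3.544,2.000)
cell (3,3): code 1100 → (3.904,4.000)–(3.532,3.000)
cell (3,4): code 1000 → (4.000,4.107)–(3.904,4.000)
cell (3,5): code 0010 → (3.000,5.881)–(3.207,6.000)
cell (3,6): code 0111 → (3.207,6.000)–(4.000,6.850)
cell (3,7): code 1001 → (4.000,7.127)–(3.000,7.956)
cell (4,1): code 0110 → (4.000,1.414)–(5.000,1.291)
cell (4,4): code 1001 → (5.000,4.354)–(4.000,4.107)
cell (4,6): code 0010 → (4.000,6.850)–(4.080,7.000)
cell (4,7): code 0001 → (4.080,7.000)–(4.000,7.127)
cell (5,1): code 0010 → (5.000,1.291)–(5.593,2.000)
cell (5,2): code 0011 → (5.593,2.000)–(5.693,3.000)
cell (5,3): code 0011 → (5.693,3.000)–(5.398,4.000)
cell (5,4): code 0001 → (5.398,4.000)–(5.000,4.354)
total: 18 segments, chained into 2 closed loop(s), length Σ = 14.382566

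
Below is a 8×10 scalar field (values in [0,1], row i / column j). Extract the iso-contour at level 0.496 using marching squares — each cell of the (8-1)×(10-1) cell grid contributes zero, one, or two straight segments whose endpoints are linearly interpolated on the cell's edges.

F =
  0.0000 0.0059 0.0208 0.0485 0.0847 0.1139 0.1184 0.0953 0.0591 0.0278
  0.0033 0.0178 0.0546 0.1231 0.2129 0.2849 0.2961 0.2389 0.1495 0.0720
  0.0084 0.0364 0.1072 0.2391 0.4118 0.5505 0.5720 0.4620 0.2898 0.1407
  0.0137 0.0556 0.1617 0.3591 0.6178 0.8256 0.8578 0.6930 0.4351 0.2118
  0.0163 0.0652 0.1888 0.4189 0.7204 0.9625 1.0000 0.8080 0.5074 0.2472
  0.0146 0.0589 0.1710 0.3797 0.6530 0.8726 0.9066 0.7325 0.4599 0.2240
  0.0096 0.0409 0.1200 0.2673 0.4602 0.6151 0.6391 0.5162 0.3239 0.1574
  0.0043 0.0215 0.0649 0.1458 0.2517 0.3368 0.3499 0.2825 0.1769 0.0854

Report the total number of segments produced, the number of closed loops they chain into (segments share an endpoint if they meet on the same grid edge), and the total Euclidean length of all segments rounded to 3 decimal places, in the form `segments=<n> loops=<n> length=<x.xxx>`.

cell (1,4): code 0100 → (1.795,5.000)–(2.000,4.607)
cell (1,5): code 1100 → (1.725,6.000)–(1.795,5.000)
cell (1,6): code 1000 → (2.000,6.691)–(1.725,6.000)
cell (2,3): code 0100 → (2.409,4.000)–(3.000,3.529)
cell (2,4): code 1110 → (2.000,4.607)–(2.409,4.000)
cell (2,6): code 1101 → (2.147,7.000)–(2.000,6.691)
cell (2,7): code 1000 → (3.000,7.764)–(2.147,7.000)
cell (3,3): code 0110 → (3.000,3.529)–(4.000,3.256)
cell (3,7): code 1101 → (3.842,8.000)–(3.000,7.764)
cell (3,8): code 1000 → (4.000,8.044)–(3.842,8.000)
cell (4,3): code 0110 → (4.000,3.256)–(5.000,3.426)
cell (4,7): code 1011 → (5.000,7.868)–(4.240,8.000)
cell (4,8): code 0001 → (4.240,8.000)–(4.000,8.044)
cell (5,3): code 0010 → (5.000,3.426)–(5.814,4.000)
cell (5,4): code 0111 → (5.814,4.000)–(6.000,4.231)
cell (5,7): code 1001 → (6.000,7.105)–(5.000,7.868)
cell (6,4): code 0010 → (6.000,4.231)–(6.428,5.000)
cell (6,5): code 0011 → (6.428,5.000)–(6.495,6.000)
cell (6,6): code 0011 → (6.495,6.000)–(6.086,7.000)
cell (6,7): code 0001 → (6.086,7.000)–(6.000,7.105)
total: 20 segments, chained into 1 closed loop(s), length Σ = 14.918320

segments=20 loops=1 length=14.918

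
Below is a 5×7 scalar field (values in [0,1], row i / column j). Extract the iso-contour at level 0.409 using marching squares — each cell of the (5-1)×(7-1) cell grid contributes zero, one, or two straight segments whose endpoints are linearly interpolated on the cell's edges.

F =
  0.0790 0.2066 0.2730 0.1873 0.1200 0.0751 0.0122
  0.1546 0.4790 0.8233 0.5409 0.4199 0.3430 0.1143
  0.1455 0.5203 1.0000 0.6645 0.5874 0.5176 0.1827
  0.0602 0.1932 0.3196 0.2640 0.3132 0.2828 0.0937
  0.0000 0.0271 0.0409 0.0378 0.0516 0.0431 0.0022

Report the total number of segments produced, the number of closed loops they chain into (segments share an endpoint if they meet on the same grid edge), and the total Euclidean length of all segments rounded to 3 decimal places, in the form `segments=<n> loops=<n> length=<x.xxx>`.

segments=14 loops=1 length=11.557

cell (0,0): code 0100 → (0.743,1.000)–(1.000,0.784)
cell (0,1): code 1100 → (0.247,2.000)–(0.743,1.000)
cell (0,2): code 1100 → (0.627,3.000)–(0.247,2.000)
cell (0,3): code 1100 → (0.964,4.000)–(0.627,3.000)
cell (0,4): code 1000 → (1.000,4.142)–(0.964,4.000)
cell (1,0): code 0110 → (1.000,0.784)–(2.000,0.703)
cell (1,4): code 1101 → (1.378,5.000)–(1.000,4.142)
cell (1,5): code 1000 → (2.000,5.324)–(1.378,5.000)
cell (2,0): code 0010 → (2.000,0.703)–(2.340,1.000)
cell (2,1): code 0011 → (2.340,1.000)–(2.869,2.000)
cell (2,2): code 0011 → (2.869,2.000)–(2.638,3.000)
cell (2,3): code 0011 → (2.638,3.000)–(2.651,4.000)
cell (2,4): code 0011 → (2.651,4.000)–(2.463,5.000)
cell (2,5): code 0001 → (2.463,5.000)–(2.000,5.324)
total: 14 segments, chained into 1 closed loop(s), length Σ = 11.556864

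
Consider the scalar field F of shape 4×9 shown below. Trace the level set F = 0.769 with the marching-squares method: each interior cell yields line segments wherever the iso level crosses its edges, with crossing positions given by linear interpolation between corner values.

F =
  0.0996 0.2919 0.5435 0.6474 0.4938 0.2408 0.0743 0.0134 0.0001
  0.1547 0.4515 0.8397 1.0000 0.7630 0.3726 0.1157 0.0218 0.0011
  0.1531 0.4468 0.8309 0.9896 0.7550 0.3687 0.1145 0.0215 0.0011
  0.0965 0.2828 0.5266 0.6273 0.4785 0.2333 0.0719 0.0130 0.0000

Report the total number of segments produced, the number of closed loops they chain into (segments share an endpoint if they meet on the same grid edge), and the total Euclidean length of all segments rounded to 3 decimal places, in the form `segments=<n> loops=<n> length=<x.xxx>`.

cell (0,1): code 0100 → (0.761,2.000)–(1.000,1.818)
cell (0,2): code 1100 → (0.345,3.000)–(0.761,2.000)
cell (0,3): code 1000 → (1.000,3.975)–(0.345,3.000)
cell (1,1): code 0110 → (1.000,1.818)–(2.000,1.839)
cell (1,3): code 1001 → (2.000,3.940)–(1.000,3.975)
cell (2,1): code 0010 → (2.000,1.839)–(2.203,2.000)
cell (2,2): code 0011 → (2.203,2.000)–(2.609,3.000)
cell (2,3): code 0001 → (2.609,3.000)–(2.000,3.940)
total: 8 segments, chained into 1 closed loop(s), length Σ = 7.017532

segments=8 loops=1 length=7.018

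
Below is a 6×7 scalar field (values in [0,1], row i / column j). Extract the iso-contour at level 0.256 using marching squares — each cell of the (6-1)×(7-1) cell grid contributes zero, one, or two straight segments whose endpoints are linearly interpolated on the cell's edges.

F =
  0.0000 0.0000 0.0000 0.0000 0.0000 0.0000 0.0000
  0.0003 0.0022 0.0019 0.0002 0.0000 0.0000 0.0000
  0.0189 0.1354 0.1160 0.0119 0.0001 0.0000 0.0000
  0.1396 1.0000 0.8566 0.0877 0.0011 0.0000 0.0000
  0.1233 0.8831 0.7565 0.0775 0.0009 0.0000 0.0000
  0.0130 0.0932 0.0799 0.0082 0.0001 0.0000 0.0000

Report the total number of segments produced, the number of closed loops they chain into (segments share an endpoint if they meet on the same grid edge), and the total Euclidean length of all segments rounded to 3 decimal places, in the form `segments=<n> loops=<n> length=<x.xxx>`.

segments=8 loops=1 length=8.540

cell (2,0): code 0100 → (2.139,1.000)–(3.000,0.135)
cell (2,1): code 1100 → (2.189,2.000)–(2.139,1.000)
cell (2,2): code 1000 → (3.000,2.781)–(2.189,2.000)
cell (3,0): code 0110 → (3.000,0.135)–(4.000,0.175)
cell (3,2): code 1001 → (4.000,2.737)–(3.000,2.781)
cell (4,0): code 0010 → (4.000,0.175)–(4.794,1.000)
cell (4,1): code 0011 → (4.794,1.000)–(4.740,2.000)
cell (4,2): code 0001 → (4.740,2.000)–(4.000,2.737)
total: 8 segments, chained into 1 closed loop(s), length Σ = 8.539810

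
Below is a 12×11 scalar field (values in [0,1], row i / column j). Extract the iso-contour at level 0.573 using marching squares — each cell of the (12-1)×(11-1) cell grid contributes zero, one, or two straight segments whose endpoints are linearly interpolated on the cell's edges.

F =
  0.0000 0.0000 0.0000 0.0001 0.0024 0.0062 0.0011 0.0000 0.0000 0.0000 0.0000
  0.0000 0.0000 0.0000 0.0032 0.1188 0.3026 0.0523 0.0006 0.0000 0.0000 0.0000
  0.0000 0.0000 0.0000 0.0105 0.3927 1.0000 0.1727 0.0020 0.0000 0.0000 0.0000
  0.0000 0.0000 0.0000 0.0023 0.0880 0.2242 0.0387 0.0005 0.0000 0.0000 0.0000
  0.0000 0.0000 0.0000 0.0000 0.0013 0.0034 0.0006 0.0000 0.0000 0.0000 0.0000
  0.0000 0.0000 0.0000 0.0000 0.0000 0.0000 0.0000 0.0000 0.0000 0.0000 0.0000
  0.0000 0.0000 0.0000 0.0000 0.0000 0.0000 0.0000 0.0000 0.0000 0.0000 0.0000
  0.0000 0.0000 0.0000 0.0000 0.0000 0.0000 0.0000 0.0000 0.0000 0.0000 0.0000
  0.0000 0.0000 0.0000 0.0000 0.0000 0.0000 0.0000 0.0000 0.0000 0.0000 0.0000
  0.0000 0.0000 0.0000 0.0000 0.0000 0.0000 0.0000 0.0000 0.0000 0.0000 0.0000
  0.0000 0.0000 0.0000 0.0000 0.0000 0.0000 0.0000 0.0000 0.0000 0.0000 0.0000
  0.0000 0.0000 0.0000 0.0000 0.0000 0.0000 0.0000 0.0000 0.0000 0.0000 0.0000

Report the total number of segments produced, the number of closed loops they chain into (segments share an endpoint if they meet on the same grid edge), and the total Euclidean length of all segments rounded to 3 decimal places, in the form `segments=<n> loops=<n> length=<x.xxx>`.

segments=4 loops=1 length=3.381

cell (1,4): code 0100 → (1.388,5.000)–(2.000,4.297)
cell (1,5): code 1000 → (2.000,5.516)–(1.388,5.000)
cell (2,4): code 0010 → (2.000,4.297)–(2.550,5.000)
cell (2,5): code 0001 → (2.550,5.000)–(2.000,5.516)
total: 4 segments, chained into 1 closed loop(s), length Σ = 3.380596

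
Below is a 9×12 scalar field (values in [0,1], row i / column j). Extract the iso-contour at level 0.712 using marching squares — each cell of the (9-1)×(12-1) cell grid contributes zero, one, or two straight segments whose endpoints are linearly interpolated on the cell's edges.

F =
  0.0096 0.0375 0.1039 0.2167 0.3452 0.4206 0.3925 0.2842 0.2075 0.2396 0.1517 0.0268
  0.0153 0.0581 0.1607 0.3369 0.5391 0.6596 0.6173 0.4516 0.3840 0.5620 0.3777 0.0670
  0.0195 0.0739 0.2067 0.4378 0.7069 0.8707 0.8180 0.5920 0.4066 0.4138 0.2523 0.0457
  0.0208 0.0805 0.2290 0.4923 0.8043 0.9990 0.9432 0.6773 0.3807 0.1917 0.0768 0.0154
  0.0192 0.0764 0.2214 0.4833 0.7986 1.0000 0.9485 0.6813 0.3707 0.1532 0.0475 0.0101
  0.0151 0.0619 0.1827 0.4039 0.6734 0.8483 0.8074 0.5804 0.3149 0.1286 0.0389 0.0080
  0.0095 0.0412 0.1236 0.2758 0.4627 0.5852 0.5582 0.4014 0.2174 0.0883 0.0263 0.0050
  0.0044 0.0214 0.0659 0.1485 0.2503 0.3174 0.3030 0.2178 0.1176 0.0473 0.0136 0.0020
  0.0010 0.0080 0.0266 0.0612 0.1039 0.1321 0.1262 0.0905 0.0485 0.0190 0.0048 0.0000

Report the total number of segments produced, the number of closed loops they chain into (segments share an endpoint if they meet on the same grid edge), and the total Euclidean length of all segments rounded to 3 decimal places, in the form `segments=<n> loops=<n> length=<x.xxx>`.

segments=14 loops=1 length=11.828

cell (1,4): code 0100 → (1.248,5.000)–(2.000,4.031)
cell (1,5): code 1100 → (1.472,6.000)–(1.248,5.000)
cell (1,6): code 1000 → (2.000,6.469)–(1.472,6.000)
cell (2,3): code 0100 → (2.052,4.000)–(3.000,3.704)
cell (2,4): code 1110 → (2.000,4.031)–(2.052,4.000)
cell (2,6): code 1001 → (3.000,6.869)–(2.000,6.469)
cell (3,3): code 0110 → (3.000,3.704)–(4.000,3.725)
cell (3,6): code 1001 → (4.000,6.885)–(3.000,6.869)
cell (4,3): code 0010 → (4.000,3.725)–(4.692,4.000)
cell (4,4): code 0111 → (4.692,4.000)–(5.000,4.221)
cell (4,6): code 1001 → (5.000,6.420)–(4.000,6.885)
cell (5,4): code 0010 → (5.000,4.221)–(5.518,5.000)
cell (5,5): code 0011 → (5.518,5.000)–(5.383,6.000)
cell (5,6): code 0001 → (5.383,6.000)–(5.000,6.420)
total: 14 segments, chained into 1 closed loop(s), length Σ = 11.828105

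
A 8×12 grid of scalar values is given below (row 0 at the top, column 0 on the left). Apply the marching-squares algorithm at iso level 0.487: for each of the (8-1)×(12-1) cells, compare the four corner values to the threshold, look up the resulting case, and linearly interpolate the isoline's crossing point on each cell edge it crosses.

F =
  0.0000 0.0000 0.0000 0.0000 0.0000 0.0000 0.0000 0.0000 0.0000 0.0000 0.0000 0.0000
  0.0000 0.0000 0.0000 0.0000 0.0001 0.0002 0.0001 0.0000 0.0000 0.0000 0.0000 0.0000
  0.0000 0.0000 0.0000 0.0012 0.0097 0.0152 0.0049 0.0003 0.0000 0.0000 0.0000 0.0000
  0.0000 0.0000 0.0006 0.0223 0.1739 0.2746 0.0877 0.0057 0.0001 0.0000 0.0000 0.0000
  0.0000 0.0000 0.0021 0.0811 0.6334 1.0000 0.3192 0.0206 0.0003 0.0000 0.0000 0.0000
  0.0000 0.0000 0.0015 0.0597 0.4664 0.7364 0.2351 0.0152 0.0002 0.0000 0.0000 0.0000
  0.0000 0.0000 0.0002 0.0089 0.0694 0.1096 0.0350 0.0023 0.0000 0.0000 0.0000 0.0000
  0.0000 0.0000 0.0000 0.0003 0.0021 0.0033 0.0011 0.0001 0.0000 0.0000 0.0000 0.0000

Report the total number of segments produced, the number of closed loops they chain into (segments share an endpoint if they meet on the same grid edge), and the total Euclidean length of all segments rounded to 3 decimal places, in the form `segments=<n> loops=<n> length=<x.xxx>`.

segments=8 loops=1 length=6.257

cell (3,3): code 0100 → (3.681,4.000)–(4.000,3.735)
cell (3,4): code 1100 → (3.293,5.000)–(3.681,4.000)
cell (3,5): code 1000 → (4.000,5.754)–(3.293,5.000)
cell (4,3): code 0010 → (4.000,3.735)–(4.877,4.000)
cell (4,4): code 0111 → (4.877,4.000)–(5.000,4.076)
cell (4,5): code 1001 → (5.000,5.498)–(4.000,5.754)
cell (5,4): code 0010 → (5.000,4.076)–(5.398,5.000)
cell (5,5): code 0001 → (5.398,5.000)–(5.000,5.498)
total: 8 segments, chained into 1 closed loop(s), length Σ = 6.256657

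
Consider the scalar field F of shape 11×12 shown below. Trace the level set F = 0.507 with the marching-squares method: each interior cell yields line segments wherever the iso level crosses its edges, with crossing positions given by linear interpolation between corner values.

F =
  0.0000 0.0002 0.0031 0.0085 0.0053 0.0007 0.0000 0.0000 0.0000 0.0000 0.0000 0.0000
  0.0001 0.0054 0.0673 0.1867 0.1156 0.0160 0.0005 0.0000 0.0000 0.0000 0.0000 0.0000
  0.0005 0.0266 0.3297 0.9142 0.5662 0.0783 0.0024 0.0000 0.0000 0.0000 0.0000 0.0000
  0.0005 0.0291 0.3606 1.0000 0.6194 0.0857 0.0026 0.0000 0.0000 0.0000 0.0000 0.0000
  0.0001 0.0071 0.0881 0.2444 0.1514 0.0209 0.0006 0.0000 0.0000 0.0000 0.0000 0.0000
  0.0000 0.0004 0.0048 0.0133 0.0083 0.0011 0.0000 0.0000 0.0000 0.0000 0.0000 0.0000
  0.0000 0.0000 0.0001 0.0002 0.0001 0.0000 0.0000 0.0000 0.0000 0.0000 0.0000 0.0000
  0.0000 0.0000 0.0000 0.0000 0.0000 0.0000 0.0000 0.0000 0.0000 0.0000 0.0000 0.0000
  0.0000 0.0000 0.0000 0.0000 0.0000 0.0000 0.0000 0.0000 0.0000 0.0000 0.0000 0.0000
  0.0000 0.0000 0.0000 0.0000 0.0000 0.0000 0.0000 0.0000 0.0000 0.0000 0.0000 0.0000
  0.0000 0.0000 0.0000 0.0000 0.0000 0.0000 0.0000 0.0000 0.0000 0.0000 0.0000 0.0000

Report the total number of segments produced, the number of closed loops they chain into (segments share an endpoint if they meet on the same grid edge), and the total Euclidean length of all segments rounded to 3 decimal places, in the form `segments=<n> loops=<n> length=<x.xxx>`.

segments=8 loops=1 length=6.578

cell (1,2): code 0100 → (1.440,3.000)–(2.000,2.303)
cell (1,3): code 1100 → (1.869,4.000)–(1.440,3.000)
cell (1,4): code 1000 → (2.000,4.121)–(1.869,4.000)
cell (2,2): code 0110 → (2.000,2.303)–(3.000,2.229)
cell (2,4): code 1001 → (3.000,4.211)–(2.000,4.121)
cell (3,2): code 0010 → (3.000,2.229)–(3.652,3.000)
cell (3,3): code 0011 → (3.652,3.000)–(3.240,4.000)
cell (3,4): code 0001 → (3.240,4.000)–(3.000,4.211)
total: 8 segments, chained into 1 closed loop(s), length Σ = 6.578258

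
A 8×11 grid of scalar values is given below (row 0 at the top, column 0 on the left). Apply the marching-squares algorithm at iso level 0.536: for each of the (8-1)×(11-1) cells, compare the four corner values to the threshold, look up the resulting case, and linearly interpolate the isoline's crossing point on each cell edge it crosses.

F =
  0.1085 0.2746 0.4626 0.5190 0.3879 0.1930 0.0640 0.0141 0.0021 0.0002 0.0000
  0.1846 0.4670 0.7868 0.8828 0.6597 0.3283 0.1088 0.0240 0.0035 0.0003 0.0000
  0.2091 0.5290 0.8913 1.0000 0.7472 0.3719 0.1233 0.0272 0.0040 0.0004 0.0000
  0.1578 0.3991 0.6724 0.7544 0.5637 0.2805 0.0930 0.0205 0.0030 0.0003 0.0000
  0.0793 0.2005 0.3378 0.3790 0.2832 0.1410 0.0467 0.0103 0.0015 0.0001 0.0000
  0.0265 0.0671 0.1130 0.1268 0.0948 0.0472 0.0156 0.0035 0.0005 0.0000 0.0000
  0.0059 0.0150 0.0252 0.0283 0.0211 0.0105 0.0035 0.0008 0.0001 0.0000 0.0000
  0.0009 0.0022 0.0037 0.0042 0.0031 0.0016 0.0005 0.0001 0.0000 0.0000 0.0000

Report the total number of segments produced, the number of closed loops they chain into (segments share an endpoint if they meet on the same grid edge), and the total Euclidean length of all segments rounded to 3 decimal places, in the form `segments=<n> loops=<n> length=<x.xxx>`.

segments=12 loops=1 length=10.982

cell (0,1): code 0100 → (0.226,2.000)–(1.000,1.216)
cell (0,2): code 1100 → (0.047,3.000)–(0.226,2.000)
cell (0,3): code 1100 → (0.545,4.000)–(0.047,3.000)
cell (0,4): code 1000 → (1.000,4.373)–(0.545,4.000)
cell (1,1): code 0110 → (1.000,1.216)–(2.000,1.019)
cell (1,4): code 1001 → (2.000,4.563)–(1.000,4.373)
cell (2,1): code 0110 → (2.000,1.019)–(3.000,1.501)
cell (2,4): code 1001 → (3.000,4.098)–(2.000,4.563)
cell (3,1): code 0010 → (3.000,1.501)–(3.408,2.000)
cell (3,2): code 0011 → (3.408,2.000)–(3.582,3.000)
cell (3,3): code 0011 → (3.582,3.000)–(3.099,4.000)
cell (3,4): code 0001 → (3.099,4.000)–(3.000,4.098)
total: 12 segments, chained into 1 closed loop(s), length Σ = 10.982040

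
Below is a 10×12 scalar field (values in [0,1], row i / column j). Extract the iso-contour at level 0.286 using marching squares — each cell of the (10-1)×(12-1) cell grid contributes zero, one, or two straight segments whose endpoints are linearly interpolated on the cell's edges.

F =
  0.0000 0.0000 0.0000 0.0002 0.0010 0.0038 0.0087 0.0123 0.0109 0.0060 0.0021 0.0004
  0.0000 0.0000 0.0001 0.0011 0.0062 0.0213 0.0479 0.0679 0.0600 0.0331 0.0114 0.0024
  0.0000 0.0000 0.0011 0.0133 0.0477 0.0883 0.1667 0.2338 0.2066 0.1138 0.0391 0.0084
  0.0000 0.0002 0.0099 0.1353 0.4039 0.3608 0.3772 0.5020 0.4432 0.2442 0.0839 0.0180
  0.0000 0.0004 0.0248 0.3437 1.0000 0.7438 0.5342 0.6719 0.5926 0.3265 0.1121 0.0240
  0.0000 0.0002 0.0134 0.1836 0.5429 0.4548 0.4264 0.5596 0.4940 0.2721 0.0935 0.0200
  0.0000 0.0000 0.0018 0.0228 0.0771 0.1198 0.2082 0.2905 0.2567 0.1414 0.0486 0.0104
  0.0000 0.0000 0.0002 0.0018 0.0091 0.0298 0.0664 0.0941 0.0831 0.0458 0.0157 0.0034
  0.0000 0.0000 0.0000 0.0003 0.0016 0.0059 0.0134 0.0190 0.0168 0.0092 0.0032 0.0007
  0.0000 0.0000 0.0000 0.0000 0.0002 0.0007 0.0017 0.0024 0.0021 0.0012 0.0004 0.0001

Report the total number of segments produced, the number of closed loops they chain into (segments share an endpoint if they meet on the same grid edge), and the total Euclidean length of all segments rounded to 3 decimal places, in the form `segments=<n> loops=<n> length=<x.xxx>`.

cell (2,3): code 0100 → (2.669,4.000)–(3.000,3.561)
cell (2,4): code 1100 → (2.726,5.000)–(2.669,4.000)
cell (2,5): code 1100 → (2.567,6.000)–(2.726,5.000)
cell (2,6): code 1100 → (2.195,7.000)–(2.567,6.000)
cell (2,7): code 1100 → (2.336,8.000)–(2.195,7.000)
cell (2,8): code 1000 → (3.000,8.790)–(2.336,8.000)
cell (3,2): code 0100 → (3.723,3.000)–(4.000,2.819)
cell (3,3): code 1110 → (3.000,3.561)–(3.723,3.000)
cell (3,8): code 1101 → (3.508,9.000)–(3.000,8.790)
cell (3,9): code 1000 → (4.000,9.189)–(3.508,9.000)
cell (4,2): code 0010 → (4.000,2.819)–(4.360,3.000)
cell (4,3): code 0111 → (4.360,3.000)–(5.000,3.285)
cell (4,8): code 1011 → (5.000,8.937)–(4.744,9.000)
cell (4,9): code 0001 → (4.744,9.000)–(4.000,9.189)
cell (5,3): code 0010 → (5.000,3.285)–(5.552,4.000)
cell (5,4): code 0011 → (5.552,4.000)–(5.504,5.000)
cell (5,5): code 0011 → (5.504,5.000)–(5.643,6.000)
cell (5,6): code 0111 → (5.643,6.000)–(6.000,6.945)
cell (5,7): code 1011 → (6.000,7.133)–(5.877,8.000)
cell (5,8): code 0001 → (5.877,8.000)–(5.000,8.937)
cell (6,6): code 0010 → (6.000,6.945)–(6.023,7.000)
cell (6,7): code 0001 → (6.023,7.000)–(6.000,7.133)
total: 22 segments, chained into 1 closed loop(s), length Σ = 16.407828

segments=22 loops=1 length=16.408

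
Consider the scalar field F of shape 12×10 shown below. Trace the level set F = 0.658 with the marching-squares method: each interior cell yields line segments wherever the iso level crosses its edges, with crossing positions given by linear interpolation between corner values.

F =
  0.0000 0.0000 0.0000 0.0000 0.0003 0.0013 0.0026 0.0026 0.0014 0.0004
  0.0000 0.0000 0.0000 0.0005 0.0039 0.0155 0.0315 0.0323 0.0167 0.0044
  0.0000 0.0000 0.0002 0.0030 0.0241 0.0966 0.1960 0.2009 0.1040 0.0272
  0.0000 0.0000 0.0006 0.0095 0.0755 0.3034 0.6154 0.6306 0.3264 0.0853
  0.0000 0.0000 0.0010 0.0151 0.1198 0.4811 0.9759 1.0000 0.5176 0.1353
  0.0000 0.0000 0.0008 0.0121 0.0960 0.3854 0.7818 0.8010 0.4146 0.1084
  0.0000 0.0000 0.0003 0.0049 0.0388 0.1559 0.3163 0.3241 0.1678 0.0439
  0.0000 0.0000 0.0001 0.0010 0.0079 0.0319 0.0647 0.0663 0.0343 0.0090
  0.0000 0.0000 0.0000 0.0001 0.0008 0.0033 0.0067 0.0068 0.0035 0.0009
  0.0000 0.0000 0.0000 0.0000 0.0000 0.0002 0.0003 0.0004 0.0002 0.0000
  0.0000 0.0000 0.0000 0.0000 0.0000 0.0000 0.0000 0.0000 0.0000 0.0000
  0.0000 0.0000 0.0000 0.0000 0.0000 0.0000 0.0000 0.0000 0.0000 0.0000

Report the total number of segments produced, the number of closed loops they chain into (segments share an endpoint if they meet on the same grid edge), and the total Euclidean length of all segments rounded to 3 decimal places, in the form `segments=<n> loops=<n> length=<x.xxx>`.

cell (3,5): code 0100 → (3.118,6.000)–(4.000,5.358)
cell (3,6): code 1100 → (3.074,7.000)–(3.118,6.000)
cell (3,7): code 1000 → (4.000,7.709)–(3.074,7.000)
cell (4,5): code 0110 → (4.000,5.358)–(5.000,5.688)
cell (4,7): code 1001 → (5.000,7.370)–(4.000,7.709)
cell (5,5): code 0010 → (5.000,5.688)–(5.266,6.000)
cell (5,6): code 0011 → (5.266,6.000)–(5.300,7.000)
cell (5,7): code 0001 → (5.300,7.000)–(5.000,7.370)
total: 8 segments, chained into 1 closed loop(s), length Σ = 7.254163

segments=8 loops=1 length=7.254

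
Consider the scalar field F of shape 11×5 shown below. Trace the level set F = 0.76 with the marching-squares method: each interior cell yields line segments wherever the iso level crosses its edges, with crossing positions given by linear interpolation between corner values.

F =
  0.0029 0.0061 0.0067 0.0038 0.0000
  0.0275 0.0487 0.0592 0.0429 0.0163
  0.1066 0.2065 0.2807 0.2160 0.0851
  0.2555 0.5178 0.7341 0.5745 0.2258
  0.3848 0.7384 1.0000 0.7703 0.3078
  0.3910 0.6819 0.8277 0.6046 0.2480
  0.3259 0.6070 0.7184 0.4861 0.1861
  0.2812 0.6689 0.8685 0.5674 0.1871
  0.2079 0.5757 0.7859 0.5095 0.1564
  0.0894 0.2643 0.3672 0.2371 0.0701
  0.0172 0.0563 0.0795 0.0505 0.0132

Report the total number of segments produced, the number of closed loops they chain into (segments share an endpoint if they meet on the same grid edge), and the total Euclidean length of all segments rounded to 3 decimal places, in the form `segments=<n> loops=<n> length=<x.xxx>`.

cell (3,1): code 0100 → (3.097,2.000)–(4.000,1.083)
cell (3,2): code 1100 → (3.947,3.000)–(3.097,2.000)
cell (3,3): code 1000 → (4.000,3.022)–(3.947,3.000)
cell (4,1): code 0110 → (4.000,1.083)–(5.000,1.536)
cell (4,2): code 1011 → (5.000,2.303)–(4.062,3.000)
cell (4,3): code 0001 → (4.062,3.000)–(4.000,3.022)
cell (5,1): code 0010 → (5.000,1.536)–(5.619,2.000)
cell (5,2): code 0001 → (5.619,2.000)–(5.000,2.303)
cell (6,1): code 0100 → (6.277,2.000)–(7.000,1.456)
cell (6,2): code 1000 → (7.000,2.360)–(6.277,2.000)
cell (7,1): code 0110 → (7.000,1.456)–(8.000,1.877)
cell (7,2): code 1001 → (8.000,2.094)–(7.000,2.360)
cell (8,1): code 0010 → (8.000,1.877)–(8.062,2.000)
cell (8,2): code 0001 → (8.062,2.000)–(8.000,2.094)
total: 14 segments, chained into 2 closed loop(s), length Σ = 10.534489

segments=14 loops=2 length=10.534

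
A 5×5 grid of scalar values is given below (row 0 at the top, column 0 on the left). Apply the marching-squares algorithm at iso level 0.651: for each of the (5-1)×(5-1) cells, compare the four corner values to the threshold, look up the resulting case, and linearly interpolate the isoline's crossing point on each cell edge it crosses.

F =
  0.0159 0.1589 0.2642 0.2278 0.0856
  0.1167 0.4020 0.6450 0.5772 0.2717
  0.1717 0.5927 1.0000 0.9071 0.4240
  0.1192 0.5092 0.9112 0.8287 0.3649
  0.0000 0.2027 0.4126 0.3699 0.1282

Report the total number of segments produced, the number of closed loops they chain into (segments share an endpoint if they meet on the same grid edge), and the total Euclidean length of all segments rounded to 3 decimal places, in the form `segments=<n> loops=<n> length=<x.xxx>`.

segments=8 loops=1 length=7.683

cell (1,1): code 0100 → (1.017,2.000)–(2.000,1.143)
cell (1,2): code 1100 → (1.224,3.000)–(1.017,2.000)
cell (1,3): code 1000 → (2.000,3.530)–(1.224,3.000)
cell (2,1): code 0110 → (2.000,1.143)–(3.000,1.353)
cell (2,3): code 1001 → (3.000,3.383)–(2.000,3.530)
cell (3,1): code 0010 → (3.000,1.353)–(3.522,2.000)
cell (3,2): code 0011 → (3.522,2.000)–(3.387,3.000)
cell (3,3): code 0001 → (3.387,3.000)–(3.000,3.383)
total: 8 segments, chained into 1 closed loop(s), length Σ = 7.683023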